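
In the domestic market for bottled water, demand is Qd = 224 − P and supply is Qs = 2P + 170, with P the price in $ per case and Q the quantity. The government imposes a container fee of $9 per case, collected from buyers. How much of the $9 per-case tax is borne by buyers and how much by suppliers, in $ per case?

Buyers bear $6 per case; suppliers bear $3 per case.

Before the tax: set 224 − P = 2P + 170 → P* = $18, Q* = 206.
With the tax collected from buyers, demand (in seller-price terms) shifts: Qd = 224 − (P + 9).
New equilibrium: buyers pay $24, suppliers receive $15, Q = 200. (Wedge: Pb − Ps = 9.)
Burden on buyers: $6; on suppliers: $3. (They sum to $9.)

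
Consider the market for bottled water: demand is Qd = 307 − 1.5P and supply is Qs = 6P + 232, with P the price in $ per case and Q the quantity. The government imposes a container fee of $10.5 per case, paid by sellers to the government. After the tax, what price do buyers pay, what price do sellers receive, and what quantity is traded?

Buyers pay $18.4; sellers receive $7.9; quantity = 279.4.

Without the tax, 307 − 1.5P = 6P + 232 gives 7.5P = 75, so P* = $10 and Q* = 292.
With the tax collected from sellers, supply shifts: Qs = 6(P − 10.5) + 232.
New equilibrium: buyers pay $18.4, sellers receive $7.9, Q = 279.4. (Wedge: Pb − Ps = 10.5.)
The less price-elastic side of the market bears the larger share of a per-unit tax.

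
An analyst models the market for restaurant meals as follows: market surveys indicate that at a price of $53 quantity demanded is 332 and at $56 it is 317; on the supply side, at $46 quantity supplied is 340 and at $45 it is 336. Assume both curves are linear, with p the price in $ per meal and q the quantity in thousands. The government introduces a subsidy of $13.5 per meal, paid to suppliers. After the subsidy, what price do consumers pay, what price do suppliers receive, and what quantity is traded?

Consumers pay $43; suppliers receive $56.5; quantity = 382.

Demand slope: (317 − 332)/(56 − 53) = -5, so qd = 597 − 5p.
Supply slope: (336 − 340)/(45 − 46) = 4, so qs = 4p + 156.
Without the subsidy, 597 − 5p = 4p + 156 gives 9p = 441, so p* = $49 and q* = 352.
With a per-unit subsidy paid to suppliers, each receives p + 13.5 per unit sold, so supply becomes qs = 4(p + 13.5) + 156.
Solving gives q = 382 with consumers paying $43 and suppliers receiving $56.5 (the $13.5 wedge).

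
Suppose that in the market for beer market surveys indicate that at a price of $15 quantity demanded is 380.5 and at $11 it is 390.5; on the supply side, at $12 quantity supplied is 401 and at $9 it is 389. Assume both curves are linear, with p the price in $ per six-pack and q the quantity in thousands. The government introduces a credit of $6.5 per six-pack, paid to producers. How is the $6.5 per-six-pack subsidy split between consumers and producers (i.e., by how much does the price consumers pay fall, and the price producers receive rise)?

Consumers gain $4 per six-pack; producers gain $2.5 per six-pack.

Demand slope: (390.5 − 380.5)/(11 − 15) = -2.5, so qd = 418 − 2.5p.
Supply slope: (389 − 401)/(9 − 12) = 4, so qs = 4p + 353.
Before the subsidy: set 418 − 2.5p = 4p + 353 → p* = $10, q* = 393.
With a per-unit subsidy paid to producers, each receives p + 6.5 per unit sold, so supply becomes qs = 4(p + 6.5) + 353.
New equilibrium: consumers pay $6, producers receive $12.5, q = 403. (Wedge: pb − ps = −6.5.)
Gain to consumers: $4; to producers: $2.5. (They sum to $6.5.)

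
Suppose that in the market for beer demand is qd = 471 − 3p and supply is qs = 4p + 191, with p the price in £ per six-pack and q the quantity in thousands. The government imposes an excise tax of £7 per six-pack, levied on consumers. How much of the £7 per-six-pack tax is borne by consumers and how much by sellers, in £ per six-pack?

Before the tax: set 471 − 3p = 4p + 191 → p* = £40, q* = 351.
With the tax collected from consumers, demand (in seller-price terms) shifts: qd = 471 − 3(p + 7).
Solving gives q = 339 with consumers paying £44 and sellers receiving £37 (the £7 wedge).
Burden on consumers: £4; on sellers: £3. (They sum to £7.)

Consumers bear £4 per six-pack; sellers bear £3 per six-pack.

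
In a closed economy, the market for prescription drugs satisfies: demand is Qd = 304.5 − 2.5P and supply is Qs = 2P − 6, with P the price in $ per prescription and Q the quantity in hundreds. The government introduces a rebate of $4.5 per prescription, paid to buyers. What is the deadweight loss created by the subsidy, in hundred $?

Without the subsidy, 304.5 − 2.5P = 2P − 6 gives 4.5P = 310.5, so P* = $69 and Q* = 132.
With a per-unit subsidy paid to buyers, each effectively pays P − 4.5, so demand becomes Qd = 304.5 − 2.5(P − 4.5).
New equilibrium: buyers pay $67, suppliers receive $71.5, Q = 137. (Wedge: Pb − Ps = −4.5.)
Quantity rises by |ΔQ| = |132 − 137| = 5.
DWL = ½ · t · |ΔQ| = ½ · 4.5 · 5 = $11.25.

Deadweight loss = $11.25 hundred.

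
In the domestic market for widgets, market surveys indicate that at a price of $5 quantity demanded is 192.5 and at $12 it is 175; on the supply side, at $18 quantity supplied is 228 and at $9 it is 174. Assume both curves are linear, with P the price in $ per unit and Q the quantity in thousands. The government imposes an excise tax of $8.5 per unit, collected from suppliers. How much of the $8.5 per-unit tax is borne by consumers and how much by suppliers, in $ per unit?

Demand slope: (175 − 192.5)/(12 − 5) = -2.5, so Qd = 205 − 2.5P.
Supply slope: (174 − 228)/(9 − 18) = 6, so Qs = 6P + 120.
Before the tax: set 205 − 2.5P = 6P + 120 → P* = $10, Q* = 180.
With the tax collected from suppliers, supply shifts: Qs = 6(P − 8.5) + 120.
Solving gives Q = 165 with consumers paying $16 and suppliers receiving $7.5 (the $8.5 wedge).
Burden on consumers: $6; on suppliers: $2.5. (They sum to $8.5.)
The less price-elastic side of the market bears the larger share of a per-unit tax.

Consumers bear $6 per unit; suppliers bear $2.5 per unit.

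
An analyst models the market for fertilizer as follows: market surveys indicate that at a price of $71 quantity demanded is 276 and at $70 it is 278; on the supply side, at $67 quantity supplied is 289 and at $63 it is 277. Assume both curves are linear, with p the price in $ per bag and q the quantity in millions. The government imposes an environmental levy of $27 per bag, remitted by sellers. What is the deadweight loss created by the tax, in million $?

Demand slope: (278 − 276)/(70 − 71) = -2, so qd = 418 − 2p.
Supply slope: (277 − 289)/(63 − 67) = 3, so qs = 3p + 88.
Before the tax: set 418 − 2p = 3p + 88 → p* = $66, q* = 286.
With the tax collected from sellers, supply shifts: qs = 3(p − 27) + 88.
New equilibrium: consumers pay $82.2, sellers receive $55.2, q = 253.6. (Wedge: pb − ps = 27.)
Quantity falls by |ΔQ| = |286 − 253.6| = 32.4.
DWL = ½ · t · |ΔQ| = ½ · 27 · 32.4 = $437.4.

Deadweight loss = $437.4 million.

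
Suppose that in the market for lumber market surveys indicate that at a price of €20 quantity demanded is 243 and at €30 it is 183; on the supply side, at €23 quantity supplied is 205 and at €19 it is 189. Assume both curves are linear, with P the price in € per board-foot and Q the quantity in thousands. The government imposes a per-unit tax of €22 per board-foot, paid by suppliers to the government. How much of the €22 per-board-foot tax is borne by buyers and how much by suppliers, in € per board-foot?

Buyers bear €8.8 per board-foot; suppliers bear €13.2 per board-foot.

Demand slope: (183 − 243)/(30 − 20) = -6, so Qd = 363 − 6P.
Supply slope: (189 − 205)/(19 − 23) = 4, so Qs = 4P + 113.
Before the tax: set 363 − 6P = 4P + 113 → P* = €25, Q* = 213.
With the tax collected from suppliers, supply shifts: Qs = 4(P − 22) + 113.
Solving gives Q = 160.2 with buyers paying €33.8 and suppliers receiving €11.8 (the €22 wedge).
Burden on buyers: €8.8; on suppliers: €13.2. (They sum to €22.)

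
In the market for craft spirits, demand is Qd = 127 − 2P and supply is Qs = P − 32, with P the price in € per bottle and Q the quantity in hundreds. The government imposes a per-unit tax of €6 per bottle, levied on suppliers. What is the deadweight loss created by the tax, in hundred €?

Deadweight loss = €12 hundred.

Without the tax, 127 − 2P = P − 32 gives 3P = 159, so P* = €53 and Q* = 21.
With the tax collected from suppliers, supply shifts: Qs = (P − 6) − 32.
Solving gives Q = 17 with consumers paying €55 and suppliers receiving €49 (the €6 wedge).
Quantity falls by |ΔQ| = |21 − 17| = 4.
DWL = ½ · t · |ΔQ| = ½ · 6 · 4 = €12.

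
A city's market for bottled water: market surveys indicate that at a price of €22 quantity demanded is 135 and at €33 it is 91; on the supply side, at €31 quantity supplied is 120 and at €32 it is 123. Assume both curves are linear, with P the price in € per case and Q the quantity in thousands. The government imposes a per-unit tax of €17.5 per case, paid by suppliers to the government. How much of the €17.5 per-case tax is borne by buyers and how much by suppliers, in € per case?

Buyers bear €7.5 per case; suppliers bear €10 per case.

Demand slope: (91 − 135)/(33 − 22) = -4, so Qd = 223 − 4P.
Supply slope: (123 − 120)/(32 − 31) = 3, so Qs = 3P + 27.
Without the tax, 223 − 4P = 3P + 27 gives 7P = 196, so P* = €28 and Q* = 111.
With the tax collected from suppliers, supply shifts: Qs = 3(P − 17.5) + 27.
New equilibrium: buyers pay €35.5, suppliers receive €18, Q = 81. (Wedge: Pb − Ps = 17.5.)
Burden on buyers: €7.5; on suppliers: €10. (They sum to €17.5.)
The less price-elastic side of the market bears the larger share of a per-unit tax.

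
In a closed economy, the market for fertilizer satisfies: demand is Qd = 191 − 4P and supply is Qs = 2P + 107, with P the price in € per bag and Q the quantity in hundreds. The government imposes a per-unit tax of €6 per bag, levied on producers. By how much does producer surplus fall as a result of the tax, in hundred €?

Before the tax: set 191 − 4P = 2P + 107 → P* = €14, Q* = 135.
With the tax collected from producers, supply shifts: Qs = 2(P − 6) + 107.
Solving gives Q = 127 with consumers paying €16 and producers receiving €10 (the €6 wedge).
ΔPS is the trapezoid between Q = 127 and Q = 135 of height €4: ½ · (135 + 127) · 4 = €524.

Producer surplus falls by €524 hundred.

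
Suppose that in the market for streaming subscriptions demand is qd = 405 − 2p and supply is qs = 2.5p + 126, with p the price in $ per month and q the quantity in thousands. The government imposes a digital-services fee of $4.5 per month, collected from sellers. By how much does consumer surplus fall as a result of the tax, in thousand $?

Consumer surplus falls by $696.25 thousand.

Before the tax: set 405 − 2p = 2.5p + 126 → p* = $62, q* = 281.
With the tax collected from sellers, supply shifts: qs = 2.5(p − 4.5) + 126.
Solving gives q = 276 with consumers paying $64.5 and sellers receiving $60 (the $4.5 wedge).
ΔCS is the trapezoid between Q = 276 and Q = 281 of height $2.5: ½ · (281 + 276) · 2.5 = $696.25.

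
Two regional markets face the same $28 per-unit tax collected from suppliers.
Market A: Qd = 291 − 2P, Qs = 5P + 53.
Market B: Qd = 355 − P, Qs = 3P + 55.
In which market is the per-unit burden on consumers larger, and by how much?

Market B, by $1.

Market A: pre-tax P* = $34, Q* = 223; post-tax Q = 183; per-unit burden on consumers = $20.
Market B: pre-tax P* = $75, Q* = 280; post-tax Q = 259; per-unit burden on consumers = $21.
Difference: $20 vs $21 → market B is larger by $1.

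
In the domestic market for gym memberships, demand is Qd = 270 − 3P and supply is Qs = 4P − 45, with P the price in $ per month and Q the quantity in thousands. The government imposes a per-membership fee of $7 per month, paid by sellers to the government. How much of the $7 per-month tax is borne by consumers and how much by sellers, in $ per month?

Without the tax, 270 − 3P = 4P − 45 gives 7P = 315, so P* = $45 and Q* = 135.
With the tax collected from sellers, supply shifts: Qs = 4(P − 7) − 45.
New equilibrium: consumers pay $49, sellers receive $42, Q = 123. (Wedge: Pb − Ps = 7.)
Burden on consumers: $4; on sellers: $3. (They sum to $7.)

Consumers bear $4 per month; sellers bear $3 per month.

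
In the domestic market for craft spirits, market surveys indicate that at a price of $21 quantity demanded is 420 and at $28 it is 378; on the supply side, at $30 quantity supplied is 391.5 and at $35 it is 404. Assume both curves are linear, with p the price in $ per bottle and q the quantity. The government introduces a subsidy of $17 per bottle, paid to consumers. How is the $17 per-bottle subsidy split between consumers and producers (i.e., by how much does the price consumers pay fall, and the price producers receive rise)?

Demand slope: (378 − 420)/(28 − 21) = -6, so qd = 546 − 6p.
Supply slope: (404 − 391.5)/(35 − 30) = 2.5, so qs = 2.5p + 316.5.
Before the subsidy: set 546 − 6p = 2.5p + 316.5 → p* = $27, q* = 384.
With a per-unit subsidy paid to consumers, each effectively pays p − 17, so demand becomes qd = 546 − 6(p − 17).
Solving gives q = 414 with consumers paying $22 and producers receiving $39 (the $17 wedge).
Gain to consumers: $5; to producers: $12. (They sum to $17.)

Consumers gain $5 per bottle; producers gain $12 per bottle.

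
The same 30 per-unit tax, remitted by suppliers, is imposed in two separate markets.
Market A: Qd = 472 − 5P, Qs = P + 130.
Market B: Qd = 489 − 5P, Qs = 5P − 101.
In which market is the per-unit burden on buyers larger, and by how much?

Market B, by 10.

Market A: pre-tax P* = 57, Q* = 187; post-tax Q = 162; per-unit burden on buyers = 5.
Market B: pre-tax P* = 59, Q* = 194; post-tax Q = 119; per-unit burden on buyers = 15.
Difference: 5 vs 15 → market B is larger by 10.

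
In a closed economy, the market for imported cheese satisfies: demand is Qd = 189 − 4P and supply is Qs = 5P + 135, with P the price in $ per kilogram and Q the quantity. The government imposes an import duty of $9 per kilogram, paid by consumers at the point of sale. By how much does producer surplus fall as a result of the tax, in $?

Producer surplus falls by $620.

Without the tax, 189 − 4P = 5P + 135 gives 9P = 54, so P* = $6 and Q* = 165.
With the tax collected from consumers, demand (in seller-price terms) shifts: Qd = 189 − 4(P + 9).
Solving gives Q = 145 with consumers paying $11 and producers receiving $2 (the $9 wedge).
ΔPS is the trapezoid between Q = 145 and Q = 165 of height $4: ½ · (165 + 145) · 4 = $620.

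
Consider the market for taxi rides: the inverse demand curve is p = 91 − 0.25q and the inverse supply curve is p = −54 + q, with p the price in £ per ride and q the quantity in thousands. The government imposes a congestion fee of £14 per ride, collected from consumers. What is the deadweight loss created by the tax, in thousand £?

Deadweight loss = £78.4 thousand.

Rewrite in direct form: qd = 364 − 4p and qs = p + 54.
Before the tax: set 364 − 4p = p + 54 → p* = £62, q* = 116.
With the tax collected from consumers, demand (in seller-price terms) shifts: qd = 364 − 4(p + 14).
New equilibrium: consumers pay £64.8, suppliers receive £50.8, q = 104.8. (Wedge: pb − ps = 14.)
Quantity falls by |ΔQ| = |116 − 104.8| = 11.2.
DWL = ½ · t · |ΔQ| = ½ · 14 · 11.2 = £78.4.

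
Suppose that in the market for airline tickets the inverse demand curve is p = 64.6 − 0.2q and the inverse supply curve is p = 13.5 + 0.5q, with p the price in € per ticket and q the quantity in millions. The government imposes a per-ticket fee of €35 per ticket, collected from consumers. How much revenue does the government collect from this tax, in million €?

Rewrite in direct form: qd = 323 − 5p and qs = 2p − 27.
Without the tax, 323 − 5p = 2p − 27 gives 7p = 350, so p* = €50 and q* = 73.
With the tax collected from consumers, demand (in seller-price terms) shifts: qd = 323 − 5(p + 35).
New equilibrium: consumers pay €60, suppliers receive €25, q = 23. (Wedge: pb − ps = 35.)
Revenue = t · Q = 35 · 23 = €805.

Tax revenue = €805 million.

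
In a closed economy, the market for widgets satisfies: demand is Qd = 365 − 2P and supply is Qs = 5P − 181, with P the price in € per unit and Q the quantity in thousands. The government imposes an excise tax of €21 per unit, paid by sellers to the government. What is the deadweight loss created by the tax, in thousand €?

Deadweight loss = €315 thousand.

Before the tax: set 365 − 2P = 5P − 181 → P* = €78, Q* = 209.
With the tax collected from sellers, supply shifts: Qs = 5(P − 21) − 181.
Solving gives Q = 179 with buyers paying €93 and sellers receiving €72 (the €21 wedge).
Quantity falls by |ΔQ| = |209 − 179| = 30.
DWL = ½ · t · |ΔQ| = ½ · 21 · 30 = €315.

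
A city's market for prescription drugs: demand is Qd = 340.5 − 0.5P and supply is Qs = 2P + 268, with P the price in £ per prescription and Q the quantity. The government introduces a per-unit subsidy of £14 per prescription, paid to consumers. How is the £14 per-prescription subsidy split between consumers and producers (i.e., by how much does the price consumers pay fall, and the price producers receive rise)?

Without the subsidy, 340.5 − 0.5P = 2P + 268 gives 2.5P = 72.5, so P* = £29 and Q* = 326.
With a per-unit subsidy paid to consumers, each effectively pays P − 14, so demand becomes Qd = 340.5 − 0.5(P − 14).
Solving gives Q = 331.6 with consumers paying £17.8 and producers receiving £31.8 (the £14 wedge).
Gain to consumers: £11.2; to producers: £2.8. (They sum to £14.)

Consumers gain £11.2 per prescription; producers gain £2.8 per prescription.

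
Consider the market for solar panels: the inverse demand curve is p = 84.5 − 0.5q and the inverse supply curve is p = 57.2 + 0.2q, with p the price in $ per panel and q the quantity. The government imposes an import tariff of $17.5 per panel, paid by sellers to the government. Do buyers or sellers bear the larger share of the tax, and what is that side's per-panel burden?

Buyers bear the larger share: $12.5 per panel.

Inverting to q(p) form: qd = 169 − 2p; qs = 5p − 286.
Without the tax, 169 − 2p = 5p − 286 gives 7p = 455, so p* = $65 and q* = 39.
With the tax collected from sellers, supply shifts: qs = 5(p − 17.5) − 286.
New equilibrium: buyers pay $77.5, sellers receive $60, q = 14. (Wedge: pb − ps = 17.5.)
Per-panel burden: buyers $12.5, sellers $5.
Buyers take the larger share because demand is less price-elastic here (demand slope 2 vs supply slope 5).
The less price-elastic side of the market bears the larger share of a per-unit tax.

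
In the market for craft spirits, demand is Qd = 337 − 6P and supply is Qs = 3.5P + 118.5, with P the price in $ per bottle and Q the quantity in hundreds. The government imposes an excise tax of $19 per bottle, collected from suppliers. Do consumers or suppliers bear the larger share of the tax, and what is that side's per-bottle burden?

Suppliers bear the larger share: $12 per bottle.

Before the tax: set 337 − 6P = 3.5P + 118.5 → P* = $23, Q* = 199.
With the tax collected from suppliers, supply shifts: Qs = 3.5(P − 19) + 118.5.
New equilibrium: consumers pay $30, suppliers receive $11, Q = 157. (Wedge: Pb − Ps = 19.)
Per-bottle burden: consumers $7, suppliers $12.
Suppliers take the larger share because supply is less price-elastic here (demand slope 6 vs supply slope 3.5).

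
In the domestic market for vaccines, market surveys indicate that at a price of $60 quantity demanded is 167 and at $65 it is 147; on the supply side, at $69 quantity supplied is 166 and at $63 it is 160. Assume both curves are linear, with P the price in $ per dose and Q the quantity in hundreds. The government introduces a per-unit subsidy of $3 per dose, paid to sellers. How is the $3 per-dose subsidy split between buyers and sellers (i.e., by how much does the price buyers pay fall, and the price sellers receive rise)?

Demand slope: (147 − 167)/(65 − 60) = -4, so Qd = 407 − 4P.
Supply slope: (160 − 166)/(63 − 69) = 1, so Qs = P + 97.
Without the subsidy, 407 − 4P = P + 97 gives 5P = 310, so P* = $62 and Q* = 159.
With a per-unit subsidy paid to sellers, each receives P + 3 per unit sold, so supply becomes Qs = (P + 3) + 97.
New equilibrium: buyers pay $61.4, sellers receive $64.4, Q = 161.4. (Wedge: Pb − Ps = −3.)
Gain to buyers: $0.6; to sellers: $2.4. (They sum to $3.)

Buyers gain $0.6 per dose; sellers gain $2.4 per dose.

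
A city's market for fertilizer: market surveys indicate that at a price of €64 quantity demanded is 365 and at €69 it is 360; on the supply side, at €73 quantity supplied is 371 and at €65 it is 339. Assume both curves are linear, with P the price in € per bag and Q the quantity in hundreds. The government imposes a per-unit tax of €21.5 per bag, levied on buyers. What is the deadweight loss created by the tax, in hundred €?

Deadweight loss = €184.9 hundred.

Demand slope: (360 − 365)/(69 − 64) = -1, so Qd = 429 − P.
Supply slope: (339 − 371)/(65 − 73) = 4, so Qs = 4P + 79.
Before the tax: set 429 − P = 4P + 79 → P* = €70, Q* = 359.
With the tax collected from buyers, demand (in seller-price terms) shifts: Qd = 429 − (P + 21.5).
New equilibrium: buyers pay €87.2, suppliers receive €65.7, Q = 341.8. (Wedge: Pb − Ps = 21.5.)
Quantity falls by |ΔQ| = |359 − 341.8| = 17.2.
DWL = ½ · t · |ΔQ| = ½ · 21.5 · 17.2 = €184.9.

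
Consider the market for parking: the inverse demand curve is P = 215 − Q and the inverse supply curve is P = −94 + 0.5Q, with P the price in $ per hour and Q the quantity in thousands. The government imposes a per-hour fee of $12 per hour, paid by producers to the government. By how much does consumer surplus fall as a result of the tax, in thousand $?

Rewrite in direct form: Qd = 215 − P and Qs = 2P + 188.
Before the tax: set 215 − P = 2P + 188 → P* = $9, Q* = 206.
With the tax collected from producers, supply shifts: Qs = 2(P − 12) + 188.
New equilibrium: buyers pay $17, producers receive $5, Q = 198. (Wedge: Pb − Ps = 12.)
ΔCS is the trapezoid between Q = 198 and Q = 206 of height $8: ½ · (206 + 198) · 8 = $1616.

Consumer surplus falls by $1616 thousand.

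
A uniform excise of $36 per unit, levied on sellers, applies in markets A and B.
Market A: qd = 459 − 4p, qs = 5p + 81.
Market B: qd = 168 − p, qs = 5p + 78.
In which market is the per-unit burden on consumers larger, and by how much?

Market A: pre-tax p* = $42, q* = 291; post-tax q = 211; per-unit burden on consumers = $20.
Market B: pre-tax p* = $15, q* = 153; post-tax q = 123; per-unit burden on consumers = $30.
Difference: $20 vs $30 → market B is larger by $10.

Market B, by $10.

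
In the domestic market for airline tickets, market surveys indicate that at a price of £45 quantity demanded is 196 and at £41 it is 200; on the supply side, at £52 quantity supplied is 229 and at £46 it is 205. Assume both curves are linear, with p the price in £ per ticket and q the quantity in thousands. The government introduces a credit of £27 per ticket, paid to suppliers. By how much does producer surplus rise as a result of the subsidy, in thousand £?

Producer surplus rises by £1122.12 thousand.

Demand slope: (200 − 196)/(41 − 45) = -1, so qd = 241 − p.
Supply slope: (205 − 229)/(46 − 52) = 4, so qs = 4p + 21.
Without the subsidy, 241 − p = 4p + 21 gives 5p = 220, so p* = £44 and q* = 197.
With a per-unit subsidy paid to suppliers, each receives p + 27 per unit sold, so supply becomes qs = 4(p + 27) + 21.
Solving gives q = 218.6 with consumers paying £22.4 and suppliers receiving £49.4 (the £27 wedge).
ΔPS is the trapezoid between Q = 218.6 and Q = 197 of height £5.4: ½ · (197 + 218.6) · 5.4 = £1122.12.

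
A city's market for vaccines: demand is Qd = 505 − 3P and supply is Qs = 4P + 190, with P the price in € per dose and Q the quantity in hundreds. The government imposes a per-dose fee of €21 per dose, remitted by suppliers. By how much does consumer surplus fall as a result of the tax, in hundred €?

Without the tax, 505 − 3P = 4P + 190 gives 7P = 315, so P* = €45 and Q* = 370.
With the tax collected from suppliers, supply shifts: Qs = 4(P − 21) + 190.
New equilibrium: consumers pay €57, suppliers receive €36, Q = 334. (Wedge: Pb − Ps = 21.)
ΔCS is the trapezoid between Q = 334 and Q = 370 of height €12: ½ · (370 + 334) · 12 = €4224.

Consumer surplus falls by €4224 hundred.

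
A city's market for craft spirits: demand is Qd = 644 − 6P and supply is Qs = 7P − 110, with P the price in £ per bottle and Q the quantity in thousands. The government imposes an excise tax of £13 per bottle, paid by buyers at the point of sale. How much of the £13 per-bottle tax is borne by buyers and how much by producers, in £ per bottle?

Buyers bear £7 per bottle; producers bear £6 per bottle.

Before the tax: set 644 − 6P = 7P − 110 → P* = £58, Q* = 296.
With the tax collected from buyers, demand (in seller-price terms) shifts: Qd = 644 − 6(P + 13).
Solving gives Q = 254 with buyers paying £65 and producers receiving £52 (the £13 wedge).
Burden on buyers: £7; on producers: £6. (They sum to £13.)
The less price-elastic side of the market bears the larger share of a per-unit tax.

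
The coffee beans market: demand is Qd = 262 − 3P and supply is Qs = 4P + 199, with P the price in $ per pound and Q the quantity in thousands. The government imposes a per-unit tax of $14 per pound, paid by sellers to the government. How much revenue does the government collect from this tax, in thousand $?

Tax revenue = $2954 thousand.

Without the tax, 262 − 3P = 4P + 199 gives 7P = 63, so P* = $9 and Q* = 235.
With the tax collected from sellers, supply shifts: Qs = 4(P − 14) + 199.
Solving gives Q = 211 with consumers paying $17 and sellers receiving $3 (the $14 wedge).
Revenue = t · Q = 14 · 211 = $2954.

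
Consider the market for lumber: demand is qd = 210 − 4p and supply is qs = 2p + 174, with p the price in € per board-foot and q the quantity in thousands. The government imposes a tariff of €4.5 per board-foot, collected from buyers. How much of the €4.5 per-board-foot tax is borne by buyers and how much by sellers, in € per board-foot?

Without the tax, 210 − 4p = 2p + 174 gives 6p = 36, so p* = €6 and q* = 186.
With the tax collected from buyers, demand (in seller-price terms) shifts: qd = 210 − 4(p + 4.5).
New equilibrium: buyers pay €7.5, sellers receive €3, q = 180. (Wedge: pb − ps = 4.5.)
Burden on buyers: €1.5; on sellers: €3. (They sum to €4.5.)

Buyers bear €1.5 per board-foot; sellers bear €3 per board-foot.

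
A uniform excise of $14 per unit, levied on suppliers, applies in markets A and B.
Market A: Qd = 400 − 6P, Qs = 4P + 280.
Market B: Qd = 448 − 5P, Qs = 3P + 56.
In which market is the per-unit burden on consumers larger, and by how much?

Market A: pre-tax P* = $12, Q* = 328; post-tax Q = 294.4; per-unit burden on consumers = $5.6.
Market B: pre-tax P* = $49, Q* = 203; post-tax Q = 176.75; per-unit burden on consumers = $5.25.
Difference: $5.6 vs $5.25 → market A is larger by $0.35.

Market A, by $0.35.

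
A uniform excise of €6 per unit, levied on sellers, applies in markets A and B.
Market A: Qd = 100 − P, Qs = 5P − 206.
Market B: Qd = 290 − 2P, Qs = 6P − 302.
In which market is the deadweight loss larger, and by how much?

Market A: pre-tax P* = €51, Q* = 49; post-tax Q = 44; deadweight loss = €15.
Market B: pre-tax P* = €74, Q* = 142; post-tax Q = 133; deadweight loss = €27.
Difference: €15 vs €27 → market B is larger by €12.

Market B, by €12.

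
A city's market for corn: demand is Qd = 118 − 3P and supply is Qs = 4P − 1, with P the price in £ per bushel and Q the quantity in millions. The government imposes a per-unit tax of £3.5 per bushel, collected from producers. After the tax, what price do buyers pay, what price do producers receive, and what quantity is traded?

Buyers pay £19; producers receive £15.5; quantity = 61.

Before the tax: set 118 − 3P = 4P − 1 → P* = £17, Q* = 67.
With the tax collected from producers, supply shifts: Qs = 4(P − 3.5) − 1.
Solving gives Q = 61 with buyers paying £19 and producers receiving £15.5 (the £3.5 wedge).
The less price-elastic side of the market bears the larger share of a per-unit tax.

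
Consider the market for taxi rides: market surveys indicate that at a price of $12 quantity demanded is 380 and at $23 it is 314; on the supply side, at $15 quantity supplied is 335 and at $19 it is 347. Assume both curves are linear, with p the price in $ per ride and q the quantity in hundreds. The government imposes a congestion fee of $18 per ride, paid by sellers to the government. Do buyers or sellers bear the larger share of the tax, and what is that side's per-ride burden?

Demand slope: (314 − 380)/(23 − 12) = -6, so qd = 452 − 6p.
Supply slope: (347 − 335)/(19 − 15) = 3, so qs = 3p + 290.
Without the tax, 452 − 6p = 3p + 290 gives 9p = 162, so p* = $18 and q* = 344.
With the tax collected from sellers, supply shifts: qs = 3(p − 18) + 290.
Solving gives q = 308 with buyers paying $24 and sellers receiving $6 (the $18 wedge).
Per-ride burden: buyers $6, sellers $12.
Sellers take the larger share because supply is less price-elastic here (demand slope 6 vs supply slope 3).
The less price-elastic side of the market bears the larger share of a per-unit tax.

Sellers bear the larger share: $12 per ride.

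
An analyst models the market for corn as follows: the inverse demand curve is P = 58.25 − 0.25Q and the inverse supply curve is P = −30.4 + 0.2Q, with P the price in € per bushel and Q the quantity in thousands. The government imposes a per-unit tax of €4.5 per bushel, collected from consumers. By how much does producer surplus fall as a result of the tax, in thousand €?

Producer surplus falls by €384 thousand.

Rewrite in direct form: Qd = 233 − 4P and Qs = 5P + 152.
Before the tax: set 233 − 4P = 5P + 152 → P* = €9, Q* = 197.
With the tax collected from consumers, demand (in seller-price terms) shifts: Qd = 233 − 4(P + 4.5).
New equilibrium: consumers pay €11.5, suppliers receive €7, Q = 187. (Wedge: Pb − Ps = 4.5.)
ΔPS is the trapezoid between Q = 187 and Q = 197 of height €2: ½ · (197 + 187) · 2 = €384.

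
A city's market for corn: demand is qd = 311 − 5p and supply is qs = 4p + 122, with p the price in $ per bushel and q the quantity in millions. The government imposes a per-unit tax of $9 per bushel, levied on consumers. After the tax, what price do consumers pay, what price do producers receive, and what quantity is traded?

Without the tax, 311 − 5p = 4p + 122 gives 9p = 189, so p* = $21 and q* = 206.
With the tax collected from consumers, demand (in seller-price terms) shifts: qd = 311 − 5(p + 9).
Solving gives q = 186 with consumers paying $25 and producers receiving $16 (the $9 wedge).
The less price-elastic side of the market bears the larger share of a per-unit tax.

Consumers pay $25; producers receive $16; quantity = 186.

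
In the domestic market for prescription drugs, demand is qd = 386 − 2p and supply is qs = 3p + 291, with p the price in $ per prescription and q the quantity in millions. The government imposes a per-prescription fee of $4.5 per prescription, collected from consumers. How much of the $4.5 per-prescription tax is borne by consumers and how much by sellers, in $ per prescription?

Consumers bear $2.7 per prescription; sellers bear $1.8 per prescription.

Before the tax: set 386 − 2p = 3p + 291 → p* = $19, q* = 348.
With the tax collected from consumers, demand (in seller-price terms) shifts: qd = 386 − 2(p + 4.5).
Solving gives q = 342.6 with consumers paying $21.7 and sellers receiving $17.2 (the $4.5 wedge).
Burden on consumers: $2.7; on sellers: $1.8. (They sum to $4.5.)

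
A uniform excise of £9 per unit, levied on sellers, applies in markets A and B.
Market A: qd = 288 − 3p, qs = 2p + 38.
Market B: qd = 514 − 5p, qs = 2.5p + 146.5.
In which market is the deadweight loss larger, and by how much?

Market B, by £18.9.

Market A: pre-tax p* = £50, q* = 138; post-tax q = 127.2; deadweight loss = £48.6.
Market B: pre-tax p* = £49, q* = 269; post-tax q = 254; deadweight loss = £67.5.
Difference: £48.6 vs £67.5 → market B is larger by £18.9.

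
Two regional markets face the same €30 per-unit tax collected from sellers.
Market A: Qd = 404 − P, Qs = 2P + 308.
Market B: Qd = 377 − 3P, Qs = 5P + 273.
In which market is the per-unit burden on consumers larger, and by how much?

Market A: pre-tax P* = €32, Q* = 372; post-tax Q = 352; per-unit burden on consumers = €20.
Market B: pre-tax P* = €13, Q* = 338; post-tax Q = 281.75; per-unit burden on consumers = €18.75.
Difference: €20 vs €18.75 → market A is larger by €1.25.

Market A, by €1.25.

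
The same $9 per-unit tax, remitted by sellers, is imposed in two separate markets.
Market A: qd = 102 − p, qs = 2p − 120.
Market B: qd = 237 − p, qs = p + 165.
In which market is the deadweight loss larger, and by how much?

Market A, by $6.75.

Market A: pre-tax p* = $74, q* = 28; post-tax q = 22; deadweight loss = $27.
Market B: pre-tax p* = $36, q* = 201; post-tax q = 196.5; deadweight loss = $20.25.
Difference: $27 vs $20.25 → market A is larger by $6.75.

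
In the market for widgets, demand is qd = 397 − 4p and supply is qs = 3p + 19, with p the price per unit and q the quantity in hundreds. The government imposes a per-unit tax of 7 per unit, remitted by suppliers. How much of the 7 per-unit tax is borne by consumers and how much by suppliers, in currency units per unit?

Before the tax: set 397 − 4p = 3p + 19 → p* = 54, q* = 181.
With the tax collected from suppliers, supply shifts: qs = 3(p − 7) + 19.
Solving gives q = 169 with consumers paying 57 and suppliers receiving 50 (the 7 wedge).
Burden on consumers: 3; on suppliers: 4. (They sum to 7.)

Consumers bear 3 per unit; suppliers bear 4 per unit.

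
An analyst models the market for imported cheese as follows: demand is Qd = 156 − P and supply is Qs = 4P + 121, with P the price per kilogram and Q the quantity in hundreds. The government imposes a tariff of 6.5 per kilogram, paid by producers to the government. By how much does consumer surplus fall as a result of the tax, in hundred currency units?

Consumer surplus falls by 761.28 hundred.

Before the tax: set 156 − P = 4P + 121 → P* = 7, Q* = 149.
With the tax collected from producers, supply shifts: Qs = 4(P − 6.5) + 121.
Solving gives Q = 143.8 with consumers paying 12.2 and producers receiving 5.7 (the 6.5 wedge).
ΔCS is the trapezoid between Q = 143.8 and Q = 149 of height 5.2: ½ · (149 + 143.8) · 5.2 = 761.28.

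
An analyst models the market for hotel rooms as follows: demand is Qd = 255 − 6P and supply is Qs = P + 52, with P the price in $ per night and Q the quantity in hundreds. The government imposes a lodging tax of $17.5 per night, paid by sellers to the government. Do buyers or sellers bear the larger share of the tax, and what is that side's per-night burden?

Without the tax, 255 − 6P = P + 52 gives 7P = 203, so P* = $29 and Q* = 81.
With the tax collected from sellers, supply shifts: Qs = (P − 17.5) + 52.
New equilibrium: buyers pay $31.5, sellers receive $14, Q = 66. (Wedge: Pb − Ps = 17.5.)
Per-night burden: buyers $2.5, sellers $15.
Sellers take the larger share because supply is less price-elastic here (demand slope 6 vs supply slope 1).

Sellers bear the larger share: $15 per night.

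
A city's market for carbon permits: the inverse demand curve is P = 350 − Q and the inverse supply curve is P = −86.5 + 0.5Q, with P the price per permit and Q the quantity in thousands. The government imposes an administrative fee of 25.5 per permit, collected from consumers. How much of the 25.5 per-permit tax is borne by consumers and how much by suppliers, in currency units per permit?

Consumers bear 17 per permit; suppliers bear 8.5 per permit.

Inverting to Q(P) form: Qd = 350 − P; Qs = 2P + 173.
Without the tax, 350 − P = 2P + 173 gives 3P = 177, so P* = 59 and Q* = 291.
With the tax collected from consumers, demand (in seller-price terms) shifts: Qd = 350 − (P + 25.5).
New equilibrium: consumers pay 76, suppliers receive 50.5, Q = 274. (Wedge: Pb − Ps = 25.5.)
Burden on consumers: 17; on suppliers: 8.5. (They sum to 25.5.)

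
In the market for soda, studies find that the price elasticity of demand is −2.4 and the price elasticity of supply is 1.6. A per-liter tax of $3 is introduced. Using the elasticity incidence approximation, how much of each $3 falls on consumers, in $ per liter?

Consumers bear ≈ $1.2 per liter.

Incidence ratio: consumers' share ≈ εs / (εs + |εd|) = 1.6 / (1.6 + 2.4) = 0.4.
So consumers bear ≈ 0.4 × $3 = $1.2; suppliers bear $1.8.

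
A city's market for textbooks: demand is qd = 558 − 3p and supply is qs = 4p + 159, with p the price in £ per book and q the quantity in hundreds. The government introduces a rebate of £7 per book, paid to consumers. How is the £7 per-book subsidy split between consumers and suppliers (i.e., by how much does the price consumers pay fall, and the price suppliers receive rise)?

Before the subsidy: set 558 − 3p = 4p + 159 → p* = £57, q* = 387.
With a per-unit subsidy paid to consumers, each effectively pays p − 7, so demand becomes qd = 558 − 3(p − 7).
New equilibrium: consumers pay £53, suppliers receive £60, q = 399. (Wedge: pb − ps = −7.)
Gain to consumers: £4; to suppliers: £3. (They sum to £7.)

Consumers gain £4 per book; suppliers gain £3 per book.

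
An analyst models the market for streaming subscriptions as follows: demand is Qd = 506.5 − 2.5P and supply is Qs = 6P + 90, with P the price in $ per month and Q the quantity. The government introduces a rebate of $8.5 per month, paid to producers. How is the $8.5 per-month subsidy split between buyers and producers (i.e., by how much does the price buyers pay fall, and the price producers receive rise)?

Without the subsidy, 506.5 − 2.5P = 6P + 90 gives 8.5P = 416.5, so P* = $49 and Q* = 384.
With a per-unit subsidy paid to producers, each receives P + 8.5 per unit sold, so supply becomes Qs = 6(P + 8.5) + 90.
Solving gives Q = 399 with buyers paying $43 and producers receiving $51.5 (the $8.5 wedge).
Gain to buyers: $6; to producers: $2.5. (They sum to $8.5.)

Buyers gain $6 per month; producers gain $2.5 per month.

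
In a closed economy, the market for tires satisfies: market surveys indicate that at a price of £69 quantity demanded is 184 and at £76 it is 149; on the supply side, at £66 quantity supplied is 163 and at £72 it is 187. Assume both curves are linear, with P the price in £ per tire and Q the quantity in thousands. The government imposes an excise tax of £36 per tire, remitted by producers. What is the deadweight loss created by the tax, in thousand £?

Demand slope: (149 − 184)/(76 − 69) = -5, so Qd = 529 − 5P.
Supply slope: (187 − 163)/(72 − 66) = 4, so Qs = 4P − 101.
Before the tax: set 529 − 5P = 4P − 101 → P* = £70, Q* = 179.
With the tax collected from producers, supply shifts: Qs = 4(P − 36) − 101.
New equilibrium: consumers pay £86, producers receive £50, Q = 99. (Wedge: Pb − Ps = 36.)
Quantity falls by |ΔQ| = |179 − 99| = 80.
DWL = ½ · t · |ΔQ| = ½ · 36 · 80 = £1440.

Deadweight loss = £1440 thousand.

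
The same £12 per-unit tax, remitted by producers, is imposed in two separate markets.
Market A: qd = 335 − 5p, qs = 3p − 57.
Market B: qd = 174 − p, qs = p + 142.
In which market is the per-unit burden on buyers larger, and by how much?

Market B, by £1.5.

Market A: pre-tax p* = £49, q* = 90; post-tax q = 67.5; per-unit burden on buyers = £4.5.
Market B: pre-tax p* = £16, q* = 158; post-tax q = 152; per-unit burden on buyers = £6.
Difference: £4.5 vs £6 → market B is larger by £1.5.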